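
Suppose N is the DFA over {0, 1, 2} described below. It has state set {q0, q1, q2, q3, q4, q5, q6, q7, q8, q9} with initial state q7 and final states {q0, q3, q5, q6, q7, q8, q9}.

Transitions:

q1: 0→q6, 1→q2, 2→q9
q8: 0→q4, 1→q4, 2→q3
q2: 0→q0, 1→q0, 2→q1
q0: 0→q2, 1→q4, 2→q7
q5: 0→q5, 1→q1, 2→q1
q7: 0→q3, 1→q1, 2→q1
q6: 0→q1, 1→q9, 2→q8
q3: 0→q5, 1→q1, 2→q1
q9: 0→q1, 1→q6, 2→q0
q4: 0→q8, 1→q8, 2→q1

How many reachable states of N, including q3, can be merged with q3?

Initial partition by acceptance: {q0,q3,q5,q6,q7,q8,q9} | {q1,q2,q4}.
On input 0, block {q0,q3,q5,q6,q7,q8,q9} splits into {q0,q6,q8,q9} and {q3,q5,q7}.
Split {q0,q6,q8,q9} by δ(·,1) → {q0,q8} and {q6,q9}.
Refine {q1,q2,q4} on symbol 0: members go to different blocks, giving {q2,q4} and {q1}.
The partition is now stable with 5 blocks: {q0,q8} | {q2,q4} | {q3,q5,q7} | {q6,q9} | {q1}.
State q3 belongs to the block {q3,q5,q7}, which has 3 states.

3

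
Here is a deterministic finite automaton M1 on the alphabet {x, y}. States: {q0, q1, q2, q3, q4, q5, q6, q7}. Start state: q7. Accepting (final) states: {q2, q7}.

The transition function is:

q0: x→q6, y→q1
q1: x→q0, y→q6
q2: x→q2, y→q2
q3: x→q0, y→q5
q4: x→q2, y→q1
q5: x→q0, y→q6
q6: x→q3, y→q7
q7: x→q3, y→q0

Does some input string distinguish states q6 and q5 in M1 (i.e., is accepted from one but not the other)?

States {q2,q4} cannot be reached from the start state, so discard them.
Start with accepting vs non-accepting: {q7} | {q0,q1,q3,q5,q6}.
Refine {q0,q1,q3,q5,q6} on symbol y: members go to different blocks, giving {q0,q1,q3,q5} and {q6}.
Split {q0,q1,q3,q5} by δ(·,x) → {q1,q3,q5} and {q0}.
On input y, block {q1,q3,q5} splits into {q1,q5} and {q3}.
The partition is now stable with 5 blocks: {q7} | {q1,q5} | {q6} | {q0} | {q3}.
q6 and q5 end up in different blocks, so they are distinguishable. For instance, the string 'y' is accepted from only q6.

Yes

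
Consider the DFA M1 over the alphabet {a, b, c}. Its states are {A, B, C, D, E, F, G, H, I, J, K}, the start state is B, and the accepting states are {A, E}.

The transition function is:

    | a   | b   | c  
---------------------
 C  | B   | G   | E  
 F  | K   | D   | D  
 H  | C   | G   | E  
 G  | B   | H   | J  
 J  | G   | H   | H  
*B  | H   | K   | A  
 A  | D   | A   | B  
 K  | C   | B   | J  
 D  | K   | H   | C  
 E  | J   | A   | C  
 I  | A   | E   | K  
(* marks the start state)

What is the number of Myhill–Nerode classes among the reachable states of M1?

Reachable states from the start: {A,B,C,D,E,G,H,J,K}. Unreachable: {F,I} — drop them.
Start with accepting vs non-accepting: {A,E} | {B,C,D,G,H,J,K}.
Refine {B,C,D,G,H,J,K} on symbol c: members go to different blocks, giving {D,G,J,K} and {B,C,H}.
On input a, block {D,G,J,K} splits into {D,J} and {G,K}.
Stable partition: {A,E} | {D,J} | {B,C,H} | {G,K} — 4 equivalence classes.

4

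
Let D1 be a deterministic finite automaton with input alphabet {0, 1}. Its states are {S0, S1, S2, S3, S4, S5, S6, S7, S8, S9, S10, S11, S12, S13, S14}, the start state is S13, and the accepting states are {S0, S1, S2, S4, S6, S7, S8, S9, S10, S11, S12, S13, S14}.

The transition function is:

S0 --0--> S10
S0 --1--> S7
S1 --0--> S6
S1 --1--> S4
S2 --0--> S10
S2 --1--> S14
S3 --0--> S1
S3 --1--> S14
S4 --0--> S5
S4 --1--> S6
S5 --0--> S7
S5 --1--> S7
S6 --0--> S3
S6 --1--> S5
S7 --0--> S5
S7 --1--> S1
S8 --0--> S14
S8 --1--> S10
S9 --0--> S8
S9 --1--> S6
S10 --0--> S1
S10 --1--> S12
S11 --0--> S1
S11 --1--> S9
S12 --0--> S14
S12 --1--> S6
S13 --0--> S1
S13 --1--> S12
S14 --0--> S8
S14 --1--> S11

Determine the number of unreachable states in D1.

BFS from S13 reaches {S1, S3, S4, S5, S6, S7, S8, S9, S10, S11, S12, S13, S14}; the 2 state(s) S0, S2 are never visited.

2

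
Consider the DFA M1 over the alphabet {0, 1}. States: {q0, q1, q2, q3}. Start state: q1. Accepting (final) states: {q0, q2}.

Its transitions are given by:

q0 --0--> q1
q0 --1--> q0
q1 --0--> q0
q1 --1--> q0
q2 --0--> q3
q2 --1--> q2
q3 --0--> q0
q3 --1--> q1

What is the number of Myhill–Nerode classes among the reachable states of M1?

First remove the unreachable states {q2,q3}; 2 states remain.
Initial partition by acceptance: {q0} | {q1}.
The partition is now stable with 2 blocks: {q0} | {q1}.

2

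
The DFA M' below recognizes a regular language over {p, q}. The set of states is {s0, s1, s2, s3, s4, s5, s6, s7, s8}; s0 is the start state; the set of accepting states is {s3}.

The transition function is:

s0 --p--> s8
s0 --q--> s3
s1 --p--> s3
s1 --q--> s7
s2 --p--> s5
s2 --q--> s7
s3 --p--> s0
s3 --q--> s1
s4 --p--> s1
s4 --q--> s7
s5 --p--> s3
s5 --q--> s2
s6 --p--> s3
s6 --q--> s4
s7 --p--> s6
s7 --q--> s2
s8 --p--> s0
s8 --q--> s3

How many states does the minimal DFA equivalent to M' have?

P0 = {s3} | {s0,s1,s2,s4,s5,s6,s7,s8}.
On input p, block {s0,s1,s2,s4,s5,s6,s7,s8} splits into {s0,s2,s4,s7,s8} and {s1,s5,s6}.
On input p, block {s0,s2,s4,s7,s8} splits into {s2,s4,s7} and {s0,s8}.
The partition is now stable with 4 blocks: {s3} | {s2,s4,s7} | {s1,s5,s6} | {s0,s8}.

4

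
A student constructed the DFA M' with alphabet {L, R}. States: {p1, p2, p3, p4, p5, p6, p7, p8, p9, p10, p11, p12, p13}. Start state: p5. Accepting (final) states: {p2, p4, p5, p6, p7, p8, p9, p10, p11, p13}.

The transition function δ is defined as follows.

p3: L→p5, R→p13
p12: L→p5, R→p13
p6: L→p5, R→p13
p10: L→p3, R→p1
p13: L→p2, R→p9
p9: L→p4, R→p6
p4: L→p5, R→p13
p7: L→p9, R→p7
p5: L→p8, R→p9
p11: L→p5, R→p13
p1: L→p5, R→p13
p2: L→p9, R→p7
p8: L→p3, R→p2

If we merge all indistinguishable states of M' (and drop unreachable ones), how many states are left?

States {p1,p10,p11,p12} cannot be reached from the start state, so discard them.
Initial partition by acceptance: {p2,p4,p5,p6,p7,p8,p9,p13} | {p3}.
On input L, block {p2,p4,p5,p6,p7,p8,p9,p13} splits into {p2,p4,p5,p6,p7,p9,p13} and {p8}.
Split {p2,p4,p5,p6,p7,p9,p13} by δ(·,L) → {p2,p4,p6,p7,p9,p13} and {p5}.
Split {p2,p4,p6,p7,p9,p13} by δ(·,L) → {p2,p7,p9,p13} and {p4,p6}.
On input L, block {p2,p7,p9,p13} splits into {p2,p7,p13} and {p9}.
On input L, block {p2,p7,p13} splits into {p2,p7} and {p13}.
The partition is now stable with 7 blocks: {p2,p7} | {p3} | {p8} | {p5} | {p4,p6} | {p9} | {p13}.

7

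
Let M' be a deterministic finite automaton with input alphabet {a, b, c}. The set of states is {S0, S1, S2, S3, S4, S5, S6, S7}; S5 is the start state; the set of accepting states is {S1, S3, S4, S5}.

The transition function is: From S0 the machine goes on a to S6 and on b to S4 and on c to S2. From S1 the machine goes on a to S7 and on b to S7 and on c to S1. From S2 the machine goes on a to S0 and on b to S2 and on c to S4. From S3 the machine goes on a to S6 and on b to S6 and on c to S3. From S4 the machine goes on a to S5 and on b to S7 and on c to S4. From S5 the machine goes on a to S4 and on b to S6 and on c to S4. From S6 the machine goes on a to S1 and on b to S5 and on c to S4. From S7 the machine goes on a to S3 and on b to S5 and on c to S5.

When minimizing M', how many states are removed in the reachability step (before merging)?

2

No path from S5 leads to S0, S2; the other 6 states are all reachable.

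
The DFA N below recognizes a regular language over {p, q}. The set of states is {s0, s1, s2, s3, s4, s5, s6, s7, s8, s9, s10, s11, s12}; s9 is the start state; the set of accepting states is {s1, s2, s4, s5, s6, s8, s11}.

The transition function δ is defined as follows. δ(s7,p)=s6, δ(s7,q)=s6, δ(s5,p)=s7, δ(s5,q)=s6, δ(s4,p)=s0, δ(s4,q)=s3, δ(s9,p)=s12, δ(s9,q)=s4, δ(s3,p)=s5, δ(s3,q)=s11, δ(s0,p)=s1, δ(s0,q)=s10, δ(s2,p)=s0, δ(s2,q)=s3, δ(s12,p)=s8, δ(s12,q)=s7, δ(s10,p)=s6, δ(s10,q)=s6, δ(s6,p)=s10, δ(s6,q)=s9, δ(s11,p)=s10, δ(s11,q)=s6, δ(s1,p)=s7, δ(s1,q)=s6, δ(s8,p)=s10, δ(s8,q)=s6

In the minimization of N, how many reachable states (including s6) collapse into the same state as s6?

First remove the unreachable states {s2}; 12 states remain.
Initial partition by acceptance: {s1,s4,s5,s6,s8,s11} | {s0,s3,s7,s9,s10,s12}.
Split {s1,s4,s5,s6,s8,s11} by δ(·,q) → {s1,s5,s8,s11} and {s4,s6}.
Split {s0,s3,s7,s9,s10,s12} by δ(·,p) → {s0,s3,s12} and {s7,s10} and {s9}.
Split {s0,s3,s12} by δ(·,q) → {s0,s12} and {s3}.
On input p, block {s4,s6} splits into {s4} and {s6}.
The partition is now stable with 7 blocks: {s1,s5,s8,s11} | {s0,s12} | {s4} | {s7,s10} | {s9} | {s3} | {s6}.
State s6 belongs to the block {s6}, which has 1 states.

1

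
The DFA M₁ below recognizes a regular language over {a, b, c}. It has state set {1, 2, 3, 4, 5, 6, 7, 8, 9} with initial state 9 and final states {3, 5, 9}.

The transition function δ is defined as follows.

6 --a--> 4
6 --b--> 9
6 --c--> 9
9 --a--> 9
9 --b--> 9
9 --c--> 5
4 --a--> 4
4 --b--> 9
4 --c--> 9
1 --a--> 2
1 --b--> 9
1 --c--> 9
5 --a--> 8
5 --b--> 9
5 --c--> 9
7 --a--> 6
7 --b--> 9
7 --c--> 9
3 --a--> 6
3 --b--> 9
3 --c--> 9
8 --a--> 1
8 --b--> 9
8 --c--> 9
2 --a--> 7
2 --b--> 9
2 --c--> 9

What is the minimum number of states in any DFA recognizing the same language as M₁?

3

States {3} cannot be reached from the start state, so discard them.
P0 = {5,9} | {1,2,4,6,7,8}.
Refine {5,9} on symbol a: members go to different blocks, giving {5} and {9}.
The partition is now stable with 3 blocks: {5} | {1,2,4,6,7,8} | {9}.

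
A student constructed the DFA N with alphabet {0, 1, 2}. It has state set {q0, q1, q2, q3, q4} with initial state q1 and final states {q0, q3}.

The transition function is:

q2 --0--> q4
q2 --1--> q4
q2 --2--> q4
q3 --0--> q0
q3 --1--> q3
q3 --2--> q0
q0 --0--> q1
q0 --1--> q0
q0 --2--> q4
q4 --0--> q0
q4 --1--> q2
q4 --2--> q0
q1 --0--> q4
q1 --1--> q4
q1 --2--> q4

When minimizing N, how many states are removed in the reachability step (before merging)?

Starting at q1 and following transitions, the reachable set is {q0, q1, q2, q4}. That leaves q3 unreachable — 1 in total.

1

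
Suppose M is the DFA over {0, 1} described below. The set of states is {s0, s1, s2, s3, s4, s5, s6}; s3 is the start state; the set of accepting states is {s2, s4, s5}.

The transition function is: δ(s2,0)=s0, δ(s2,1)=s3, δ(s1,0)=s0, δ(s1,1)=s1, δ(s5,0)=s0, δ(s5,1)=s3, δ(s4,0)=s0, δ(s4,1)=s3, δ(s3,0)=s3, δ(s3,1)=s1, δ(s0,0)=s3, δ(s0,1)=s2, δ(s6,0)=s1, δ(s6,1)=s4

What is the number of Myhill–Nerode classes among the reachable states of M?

First remove the unreachable states {s4,s5,s6}; 4 states remain.
Initial partition by acceptance: {s2} | {s0,s1,s3}.
Refine {s0,s1,s3} on symbol 1: members go to different blocks, giving {s1,s3} and {s0}.
Split {s1,s3} by δ(·,0) → {s1} and {s3}.
The partition is now stable with 4 blocks: {s2} | {s1} | {s0} | {s3}.

4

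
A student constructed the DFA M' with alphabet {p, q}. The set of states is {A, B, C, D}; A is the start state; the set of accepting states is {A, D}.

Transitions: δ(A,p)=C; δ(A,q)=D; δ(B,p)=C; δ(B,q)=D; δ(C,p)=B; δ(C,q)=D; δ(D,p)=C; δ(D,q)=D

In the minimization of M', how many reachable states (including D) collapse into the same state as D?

2

Every state is reachable, so we keep all 4.
Start with accepting vs non-accepting: {A,D} | {B,C}.
Stable partition: {A,D} | {B,C} — 2 equivalence classes.
The equivalence class containing D is {A,D}, of size 2.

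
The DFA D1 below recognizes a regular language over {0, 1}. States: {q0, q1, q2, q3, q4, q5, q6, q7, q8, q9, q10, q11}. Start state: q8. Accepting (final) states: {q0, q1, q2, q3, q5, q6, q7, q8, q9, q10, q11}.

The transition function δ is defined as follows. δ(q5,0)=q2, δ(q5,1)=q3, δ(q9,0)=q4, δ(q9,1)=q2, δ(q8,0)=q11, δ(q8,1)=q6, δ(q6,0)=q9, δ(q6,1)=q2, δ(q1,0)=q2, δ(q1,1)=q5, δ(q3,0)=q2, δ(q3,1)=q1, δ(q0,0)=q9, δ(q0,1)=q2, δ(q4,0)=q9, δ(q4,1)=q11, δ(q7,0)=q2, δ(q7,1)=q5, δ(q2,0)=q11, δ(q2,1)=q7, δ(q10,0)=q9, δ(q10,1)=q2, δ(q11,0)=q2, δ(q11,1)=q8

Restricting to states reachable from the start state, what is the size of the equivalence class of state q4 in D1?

1

Reachable states from the start: {q1,q2,q3,q4,q5,q6,q7,q8,q9,q11}. Unreachable: {q0,q10} — drop them.
P0 = {q1,q2,q3,q5,q6,q7,q8,q9,q11} | {q4}.
Refine {q1,q2,q3,q5,q6,q7,q8,q9,q11} on symbol 0: members go to different blocks, giving {q1,q2,q3,q5,q6,q7,q8,q11} and {q9}.
On input 0, block {q1,q2,q3,q5,q6,q7,q8,q11} splits into {q1,q2,q3,q5,q7,q8,q11} and {q6}.
On input 1, block {q1,q2,q3,q5,q7,q8,q11} splits into {q1,q2,q3,q5,q7,q11} and {q8}.
On input 1, block {q1,q2,q3,q5,q7,q11} splits into {q1,q2,q3,q5,q7} and {q11}.
Split {q1,q2,q3,q5,q7} by δ(·,0) → {q1,q3,q5,q7} and {q2}.
Stable partition: {q1,q3,q5,q7} | {q4} | {q9} | {q6} | {q8} | {q11} | {q2} — 7 equivalence classes.
The equivalence class containing q4 is {q4}, of size 1.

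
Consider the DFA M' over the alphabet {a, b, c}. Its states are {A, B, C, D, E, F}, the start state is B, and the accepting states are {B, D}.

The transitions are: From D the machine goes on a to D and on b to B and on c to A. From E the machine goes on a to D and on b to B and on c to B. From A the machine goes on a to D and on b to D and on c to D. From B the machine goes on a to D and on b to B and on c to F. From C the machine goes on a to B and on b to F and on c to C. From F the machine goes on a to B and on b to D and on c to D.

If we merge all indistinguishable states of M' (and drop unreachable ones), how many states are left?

2

States {C,E} cannot be reached from the start state, so discard them.
Start with accepting vs non-accepting: {B,D} | {A,F}.
No further refinement is possible. Final partition (2 blocks): {B,D} | {A,F}.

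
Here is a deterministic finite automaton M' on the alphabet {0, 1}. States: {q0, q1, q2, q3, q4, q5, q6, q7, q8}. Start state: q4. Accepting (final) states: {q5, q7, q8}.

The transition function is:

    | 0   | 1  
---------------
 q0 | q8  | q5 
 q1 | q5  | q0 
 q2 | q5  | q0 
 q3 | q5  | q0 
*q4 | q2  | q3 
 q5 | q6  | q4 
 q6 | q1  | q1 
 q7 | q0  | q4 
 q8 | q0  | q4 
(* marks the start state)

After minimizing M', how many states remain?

Reachable states from the start: {q0,q1,q2,q3,q4,q5,q6,q8}. Unreachable: {q7} — drop them.
Start with accepting vs non-accepting: {q5,q8} | {q0,q1,q2,q3,q4,q6}.
Refine {q0,q1,q2,q3,q4,q6} on symbol 0: members go to different blocks, giving {q0,q1,q2,q3} and {q4,q6}.
Split {q5,q8} by δ(·,0) → {q5} and {q8}.
On input 0, block {q0,q1,q2,q3} splits into {q1,q2,q3} and {q0}.
No further refinement is possible. Final partition (5 blocks): {q5} | {q1,q2,q3} | {q4,q6} | {q8} | {q0}.

5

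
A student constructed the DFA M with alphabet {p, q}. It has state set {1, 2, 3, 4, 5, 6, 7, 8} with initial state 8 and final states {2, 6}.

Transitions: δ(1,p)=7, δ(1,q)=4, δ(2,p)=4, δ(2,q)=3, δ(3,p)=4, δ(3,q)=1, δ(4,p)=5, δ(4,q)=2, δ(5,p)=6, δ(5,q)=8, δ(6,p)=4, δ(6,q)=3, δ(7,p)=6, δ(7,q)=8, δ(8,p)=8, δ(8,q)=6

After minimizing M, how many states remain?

6

Every state is reachable, so we keep all 8.
P0 = {2,6} | {1,3,4,5,7,8}.
Refine {1,3,4,5,7,8} on symbol p: members go to different blocks, giving {1,3,4,8} and {5,7}.
On input p, block {1,3,4,8} splits into {1,4} and {3,8}.
On input q, block {1,4} splits into {1} and {4}.
Split {3,8} by δ(·,p) → {3} and {8}.
Stable partition: {2,6} | {1} | {5,7} | {3} | {4} | {8} — 6 equivalence classes.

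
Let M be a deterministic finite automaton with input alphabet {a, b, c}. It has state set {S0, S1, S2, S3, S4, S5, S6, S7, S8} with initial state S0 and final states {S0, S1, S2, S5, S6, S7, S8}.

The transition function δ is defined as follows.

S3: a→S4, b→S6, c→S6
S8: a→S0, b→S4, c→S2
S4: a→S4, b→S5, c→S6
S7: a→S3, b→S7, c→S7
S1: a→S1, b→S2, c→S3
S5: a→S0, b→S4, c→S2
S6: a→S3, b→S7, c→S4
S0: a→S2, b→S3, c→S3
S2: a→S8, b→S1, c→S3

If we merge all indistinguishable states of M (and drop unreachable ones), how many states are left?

Start with accepting vs non-accepting: {S0,S1,S2,S5,S6,S7,S8} | {S3,S4}.
On input a, block {S0,S1,S2,S5,S6,S7,S8} splits into {S0,S1,S2,S5,S8} and {S6,S7}.
On input b, block {S0,S1,S2,S5,S8} splits into {S0,S5,S8} and {S1,S2}.
Refine {S0,S5,S8} on symbol a: members go to different blocks, giving {S5,S8} and {S0}.
On input b, block {S3,S4} splits into {S3} and {S4}.
On input c, block {S6,S7} splits into {S6} and {S7}.
Refine {S1,S2} on symbol a: members go to different blocks, giving {S1} and {S2}.
No further refinement is possible. Final partition (8 blocks): {S5,S8} | {S3} | {S6} | {S1} | {S0} | {S4} | {S7} | {S2}.

8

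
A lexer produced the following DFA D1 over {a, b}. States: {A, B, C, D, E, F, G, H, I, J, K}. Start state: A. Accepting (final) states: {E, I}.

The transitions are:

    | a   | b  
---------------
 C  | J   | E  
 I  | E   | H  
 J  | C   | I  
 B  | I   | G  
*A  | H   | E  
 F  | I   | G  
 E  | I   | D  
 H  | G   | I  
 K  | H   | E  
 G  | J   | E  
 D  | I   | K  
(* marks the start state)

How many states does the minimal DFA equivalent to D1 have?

5

States {B,F} cannot be reached from the start state, so discard them.
P0 = {E,I} | {A,C,D,G,H,J,K}.
On input a, block {A,C,D,G,H,J,K} splits into {A,C,G,H,J,K} and {D}.
Refine {E,I} on symbol b: members go to different blocks, giving {E} and {I}.
Split {A,C,G,H,J,K} by δ(·,b) → {A,C,G,K} and {H,J}.
The partition is now stable with 5 blocks: {E} | {A,C,G,K} | {D} | {I} | {H,J}.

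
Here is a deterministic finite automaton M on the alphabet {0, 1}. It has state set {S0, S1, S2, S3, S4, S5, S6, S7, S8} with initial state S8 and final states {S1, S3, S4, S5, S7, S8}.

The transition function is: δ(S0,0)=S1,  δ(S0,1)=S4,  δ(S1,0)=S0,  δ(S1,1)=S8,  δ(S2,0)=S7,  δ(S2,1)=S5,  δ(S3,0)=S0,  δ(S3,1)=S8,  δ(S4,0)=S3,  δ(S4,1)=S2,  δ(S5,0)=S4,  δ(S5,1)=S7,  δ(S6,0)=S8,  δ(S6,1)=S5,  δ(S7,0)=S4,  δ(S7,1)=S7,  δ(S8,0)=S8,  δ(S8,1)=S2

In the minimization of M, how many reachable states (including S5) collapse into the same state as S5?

2

First remove the unreachable states {S6}; 8 states remain.
P0 = {S1,S3,S4,S5,S7,S8} | {S0,S2}.
Refine {S1,S3,S4,S5,S7,S8} on symbol 0: members go to different blocks, giving {S4,S5,S7,S8} and {S1,S3}.
Split {S4,S5,S7,S8} by δ(·,0) → {S5,S7,S8} and {S4}.
Refine {S5,S7,S8} on symbol 0: members go to different blocks, giving {S5,S7} and {S8}.
On input 0, block {S0,S2} splits into {S0} and {S2}.
The partition is now stable with 6 blocks: {S5,S7} | {S0} | {S1,S3} | {S4} | {S8} | {S2}.
The equivalence class containing S5 is {S5,S7}, of size 2.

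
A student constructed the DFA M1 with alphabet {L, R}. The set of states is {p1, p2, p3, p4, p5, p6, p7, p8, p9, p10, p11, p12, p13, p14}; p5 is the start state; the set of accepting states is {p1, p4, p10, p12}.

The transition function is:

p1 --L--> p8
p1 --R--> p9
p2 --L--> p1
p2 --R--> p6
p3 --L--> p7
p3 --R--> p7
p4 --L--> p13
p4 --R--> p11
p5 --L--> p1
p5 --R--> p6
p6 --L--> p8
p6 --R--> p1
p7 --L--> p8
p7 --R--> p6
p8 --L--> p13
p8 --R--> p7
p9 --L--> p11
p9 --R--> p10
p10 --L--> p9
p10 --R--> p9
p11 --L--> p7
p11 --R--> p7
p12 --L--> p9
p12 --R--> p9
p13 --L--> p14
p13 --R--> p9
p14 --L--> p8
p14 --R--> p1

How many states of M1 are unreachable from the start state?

4

No path from p5 leads to p2, p3, p4, p12; the other 10 states are all reachable.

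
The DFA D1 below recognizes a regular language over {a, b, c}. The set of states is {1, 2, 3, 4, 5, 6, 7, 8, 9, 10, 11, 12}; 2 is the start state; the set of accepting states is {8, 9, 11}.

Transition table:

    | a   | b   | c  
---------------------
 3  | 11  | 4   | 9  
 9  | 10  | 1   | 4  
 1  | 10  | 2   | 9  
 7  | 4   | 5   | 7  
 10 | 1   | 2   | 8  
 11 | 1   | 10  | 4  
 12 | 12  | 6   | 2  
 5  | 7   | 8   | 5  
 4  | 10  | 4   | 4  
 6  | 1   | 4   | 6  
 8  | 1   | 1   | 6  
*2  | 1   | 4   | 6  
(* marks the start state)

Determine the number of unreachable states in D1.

5

No path from 2 leads to 3, 5, 7, 11, 12; the other 7 states are all reachable.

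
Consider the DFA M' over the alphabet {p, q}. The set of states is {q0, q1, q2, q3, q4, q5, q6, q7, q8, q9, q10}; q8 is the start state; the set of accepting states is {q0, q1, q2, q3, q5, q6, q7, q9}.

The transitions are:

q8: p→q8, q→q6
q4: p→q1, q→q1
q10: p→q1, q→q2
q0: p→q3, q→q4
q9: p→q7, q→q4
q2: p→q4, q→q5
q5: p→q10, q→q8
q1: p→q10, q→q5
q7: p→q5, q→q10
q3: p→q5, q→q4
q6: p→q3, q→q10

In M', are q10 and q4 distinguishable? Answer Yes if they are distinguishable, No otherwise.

First remove the unreachable states {q0,q7,q9}; 8 states remain.
Start with accepting vs non-accepting: {q1,q2,q3,q5,q6} | {q4,q8,q10}.
On input p, block {q1,q2,q3,q5,q6} splits into {q1,q2,q5} and {q3,q6}.
Split {q1,q2,q5} by δ(·,q) → {q1,q2} and {q5}.
On input p, block {q4,q8,q10} splits into {q4,q10} and {q8}.
Split {q3,q6} by δ(·,p) → {q3} and {q6}.
The partition is now stable with 6 blocks: {q1,q2} | {q4,q10} | {q3} | {q5} | {q8} | {q6}.
q10 and q4 lie in the same block of the stable partition, so they are equivalent — no string distinguishes them.

No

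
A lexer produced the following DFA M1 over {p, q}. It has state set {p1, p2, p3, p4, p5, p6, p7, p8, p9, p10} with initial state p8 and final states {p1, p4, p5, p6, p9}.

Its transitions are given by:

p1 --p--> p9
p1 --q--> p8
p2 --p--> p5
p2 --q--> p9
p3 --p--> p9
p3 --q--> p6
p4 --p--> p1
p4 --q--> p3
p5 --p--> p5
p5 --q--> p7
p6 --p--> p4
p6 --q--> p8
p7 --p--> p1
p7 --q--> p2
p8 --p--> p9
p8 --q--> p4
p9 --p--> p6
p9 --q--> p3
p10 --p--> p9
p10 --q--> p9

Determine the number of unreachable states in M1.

Starting at p8 and following transitions, the reachable set is {p1, p3, p4, p6, p8, p9}. That leaves p2, p5, p7, p10 unreachable — 4 in total.

4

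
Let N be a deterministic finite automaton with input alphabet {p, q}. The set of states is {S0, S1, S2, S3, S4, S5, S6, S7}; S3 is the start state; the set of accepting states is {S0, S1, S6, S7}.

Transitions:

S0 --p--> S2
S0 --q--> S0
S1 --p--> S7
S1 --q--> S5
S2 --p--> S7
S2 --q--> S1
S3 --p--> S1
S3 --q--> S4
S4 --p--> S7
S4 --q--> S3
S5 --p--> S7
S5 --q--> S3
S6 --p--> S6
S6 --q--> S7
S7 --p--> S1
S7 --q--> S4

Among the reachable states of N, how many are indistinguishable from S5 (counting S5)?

States {S0,S2,S6} cannot be reached from the start state, so discard them.
P0 = {S1,S7} | {S3,S4,S5}.
The partition is now stable with 2 blocks: {S1,S7} | {S3,S4,S5}.
State S5 belongs to the block {S3,S4,S5}, which has 3 states.

3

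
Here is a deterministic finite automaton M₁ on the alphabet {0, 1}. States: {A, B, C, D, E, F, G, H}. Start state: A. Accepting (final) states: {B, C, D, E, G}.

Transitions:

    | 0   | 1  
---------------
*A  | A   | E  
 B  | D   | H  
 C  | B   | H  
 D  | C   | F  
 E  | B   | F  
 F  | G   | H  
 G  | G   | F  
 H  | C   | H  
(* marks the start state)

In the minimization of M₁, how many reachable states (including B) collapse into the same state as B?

Every state is reachable, so we keep all 8.
Initial partition by acceptance: {B,C,D,E,G} | {A,F,H}.
Refine {A,F,H} on symbol 0: members go to different blocks, giving {F,H} and {A}.
No further refinement is possible. Final partition (3 blocks): {B,C,D,E,G} | {F,H} | {A}.
The equivalence class containing B is {B,C,D,E,G}, of size 5.

5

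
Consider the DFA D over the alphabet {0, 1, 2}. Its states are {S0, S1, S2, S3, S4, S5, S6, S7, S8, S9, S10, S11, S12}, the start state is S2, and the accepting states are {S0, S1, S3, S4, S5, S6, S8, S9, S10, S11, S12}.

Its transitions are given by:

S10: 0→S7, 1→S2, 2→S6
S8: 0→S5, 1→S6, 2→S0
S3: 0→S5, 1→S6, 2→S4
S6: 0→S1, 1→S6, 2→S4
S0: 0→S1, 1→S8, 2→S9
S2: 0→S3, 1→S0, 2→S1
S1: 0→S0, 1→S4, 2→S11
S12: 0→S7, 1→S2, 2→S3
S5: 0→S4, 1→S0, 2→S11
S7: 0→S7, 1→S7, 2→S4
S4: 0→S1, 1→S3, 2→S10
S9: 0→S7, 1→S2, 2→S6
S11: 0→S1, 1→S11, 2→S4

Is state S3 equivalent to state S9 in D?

First remove the unreachable states {S12}; 12 states remain.
P0 = {S0,S1,S3,S4,S5,S6,S8,S9,S10,S11} | {S2,S7}.
Refine {S0,S1,S3,S4,S5,S6,S8,S9,S10,S11} on symbol 0: members go to different blocks, giving {S0,S1,S3,S4,S5,S6,S8,S11} and {S9,S10}.
Refine {S0,S1,S3,S4,S5,S6,S8,S11} on symbol 2: members go to different blocks, giving {S1,S3,S5,S6,S8,S11} and {S0,S4}.
On input 0, block {S1,S3,S5,S6,S8,S11} splits into {S3,S6,S8,S11} and {S1,S5}.
On input 0, block {S2,S7} splits into {S2} and {S7}.
The partition is now stable with 6 blocks: {S3,S6,S8,S11} | {S2} | {S9,S10} | {S0,S4} | {S1,S5} | {S7}.
S3 and S9 end up in different blocks, so they are distinguishable. For instance, the string '0' is accepted from only S3.

No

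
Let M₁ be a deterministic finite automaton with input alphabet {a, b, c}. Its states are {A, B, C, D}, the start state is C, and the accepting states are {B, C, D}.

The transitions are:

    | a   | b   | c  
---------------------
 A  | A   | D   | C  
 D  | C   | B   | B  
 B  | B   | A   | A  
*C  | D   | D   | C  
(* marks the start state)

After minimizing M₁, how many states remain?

P0 = {B,C,D} | {A}.
Split {B,C,D} by δ(·,b) → {C,D} and {B}.
Refine {C,D} on symbol b: members go to different blocks, giving {C} and {D}.
The partition is now stable with 4 blocks: {C} | {A} | {B} | {D}.

4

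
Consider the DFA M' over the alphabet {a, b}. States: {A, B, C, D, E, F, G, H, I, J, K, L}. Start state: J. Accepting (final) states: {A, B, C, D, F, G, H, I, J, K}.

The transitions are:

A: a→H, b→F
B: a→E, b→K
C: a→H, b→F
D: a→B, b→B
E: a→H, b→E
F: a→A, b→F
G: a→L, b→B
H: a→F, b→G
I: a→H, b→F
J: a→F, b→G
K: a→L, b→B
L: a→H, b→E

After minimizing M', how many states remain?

First remove the unreachable states {C,D,I}; 9 states remain.
Initial partition by acceptance: {A,B,F,G,H,J,K} | {E,L}.
On input a, block {A,B,F,G,H,J,K} splits into {A,F,H,J} and {B,G,K}.
On input b, block {A,F,H,J} splits into {A,F} and {H,J}.
On input a, block {A,F} splits into {A} and {F}.
Stable partition: {A} | {E,L} | {B,G,K} | {H,J} | {F} — 5 equivalence classes.

5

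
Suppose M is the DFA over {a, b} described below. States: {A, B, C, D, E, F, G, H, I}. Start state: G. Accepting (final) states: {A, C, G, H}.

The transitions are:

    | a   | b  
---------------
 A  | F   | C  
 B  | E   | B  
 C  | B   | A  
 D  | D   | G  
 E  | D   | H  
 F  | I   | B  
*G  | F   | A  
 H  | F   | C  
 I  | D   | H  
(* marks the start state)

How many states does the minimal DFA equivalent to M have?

All states are reachable from the start state.
Start with accepting vs non-accepting: {A,C,G,H} | {B,D,E,F,I}.
Refine {B,D,E,F,I} on symbol b: members go to different blocks, giving {D,E,I} and {B,F}.
Stable partition: {A,C,G,H} | {D,E,I} | {B,F} — 3 equivalence classes.

3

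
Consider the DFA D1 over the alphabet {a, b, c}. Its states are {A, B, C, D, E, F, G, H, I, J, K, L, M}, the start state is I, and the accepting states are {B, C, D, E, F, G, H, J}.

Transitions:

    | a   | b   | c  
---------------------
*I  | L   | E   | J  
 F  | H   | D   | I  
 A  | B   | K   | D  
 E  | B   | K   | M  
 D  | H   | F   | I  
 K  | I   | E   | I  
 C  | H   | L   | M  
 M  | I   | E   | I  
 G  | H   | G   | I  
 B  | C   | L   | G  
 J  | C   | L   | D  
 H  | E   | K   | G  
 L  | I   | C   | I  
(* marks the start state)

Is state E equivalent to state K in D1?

Reachable states from the start: {B,C,D,E,F,G,H,I,J,K,L,M}. Unreachable: {A} — drop them.
Initial partition by acceptance: {B,C,D,E,F,G,H,J} | {I,K,L,M}.
On input b, block {B,C,D,E,F,G,H,J} splits into {B,C,E,H,J} and {D,F,G}.
Refine {B,C,E,H,J} on symbol c: members go to different blocks, giving {B,H,J} and {C,E}.
Split {I,K,L,M} by δ(·,c) → {K,L,M} and {I}.
No further refinement is possible. Final partition (5 blocks): {B,H,J} | {K,L,M} | {D,F,G} | {C,E} | {I}.
E and K end up in different blocks, so they are distinguishable. For instance, the string 'ε' is accepted from only E.

No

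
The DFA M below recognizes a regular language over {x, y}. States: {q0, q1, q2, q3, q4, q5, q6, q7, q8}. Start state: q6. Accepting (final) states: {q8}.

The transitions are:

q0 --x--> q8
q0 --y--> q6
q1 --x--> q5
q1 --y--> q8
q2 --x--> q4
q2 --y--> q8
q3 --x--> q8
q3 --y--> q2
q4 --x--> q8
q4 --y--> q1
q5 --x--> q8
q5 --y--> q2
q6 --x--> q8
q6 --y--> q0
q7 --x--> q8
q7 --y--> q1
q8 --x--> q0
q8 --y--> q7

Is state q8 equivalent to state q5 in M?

First remove the unreachable states {q3}; 8 states remain.
Initial partition by acceptance: {q8} | {q0,q1,q2,q4,q5,q6,q7}.
Split {q0,q1,q2,q4,q5,q6,q7} by δ(·,x) → {q0,q4,q5,q6,q7} and {q1,q2}.
Split {q0,q4,q5,q6,q7} by δ(·,y) → {q4,q5,q7} and {q0,q6}.
Stable partition: {q8} | {q4,q5,q7} | {q1,q2} | {q0,q6} — 4 equivalence classes.
q8 and q5 end up in different blocks, so they are distinguishable. For instance, the string 'ε' is accepted from only q8.

No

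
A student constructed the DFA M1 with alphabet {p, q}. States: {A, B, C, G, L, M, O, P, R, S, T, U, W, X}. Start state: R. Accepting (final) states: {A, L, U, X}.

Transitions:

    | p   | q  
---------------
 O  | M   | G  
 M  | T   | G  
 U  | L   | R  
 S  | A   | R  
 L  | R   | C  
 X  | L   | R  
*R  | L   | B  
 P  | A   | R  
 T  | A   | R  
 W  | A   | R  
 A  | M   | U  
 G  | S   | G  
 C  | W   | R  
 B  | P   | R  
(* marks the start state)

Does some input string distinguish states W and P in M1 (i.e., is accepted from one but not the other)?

No

First remove the unreachable states {O,X}; 12 states remain.
Initial partition by acceptance: {A,L,U} | {B,C,G,M,P,R,S,T,W}.
Split {A,L,U} by δ(·,p) → {A,L} and {U}.
Refine {A,L} on symbol q: members go to different blocks, giving {L} and {A}.
On input p, block {B,C,G,M,P,R,S,T,W} splits into {P,S,T,W} and {B,C,G,M} and {R}.
On input q, block {B,C,G,M} splits into {G,M} and {B,C}.
The partition is now stable with 7 blocks: {L} | {P,S,T,W} | {U} | {A} | {G,M} | {R} | {B,C}.
W and P lie in the same block of the stable partition, so they are equivalent — no string distinguishes them.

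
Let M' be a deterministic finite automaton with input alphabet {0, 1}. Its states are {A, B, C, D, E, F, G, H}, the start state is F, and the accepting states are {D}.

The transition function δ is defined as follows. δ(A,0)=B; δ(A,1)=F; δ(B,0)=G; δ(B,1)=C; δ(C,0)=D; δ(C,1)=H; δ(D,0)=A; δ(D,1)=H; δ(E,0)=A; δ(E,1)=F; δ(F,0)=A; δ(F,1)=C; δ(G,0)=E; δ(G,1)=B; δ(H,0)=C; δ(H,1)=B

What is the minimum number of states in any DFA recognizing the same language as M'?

All states are reachable from the start state.
Start with accepting vs non-accepting: {D} | {A,B,C,E,F,G,H}.
Split {A,B,C,E,F,G,H} by δ(·,0) → {A,B,E,F,G,H} and {C}.
Split {A,B,E,F,G,H} by δ(·,0) → {A,B,E,F,G} and {H}.
Split {A,B,E,F,G} by δ(·,1) → {A,E,G} and {B,F}.
On input 0, block {A,E,G} splits into {E,G} and {A}.
On input 0, block {E,G} splits into {E} and {G}.
Refine {B,F} on symbol 0: members go to different blocks, giving {B} and {F}.
The partition is now stable with 8 blocks: {D} | {E} | {C} | {H} | {B} | {A} | {G} | {F}.

8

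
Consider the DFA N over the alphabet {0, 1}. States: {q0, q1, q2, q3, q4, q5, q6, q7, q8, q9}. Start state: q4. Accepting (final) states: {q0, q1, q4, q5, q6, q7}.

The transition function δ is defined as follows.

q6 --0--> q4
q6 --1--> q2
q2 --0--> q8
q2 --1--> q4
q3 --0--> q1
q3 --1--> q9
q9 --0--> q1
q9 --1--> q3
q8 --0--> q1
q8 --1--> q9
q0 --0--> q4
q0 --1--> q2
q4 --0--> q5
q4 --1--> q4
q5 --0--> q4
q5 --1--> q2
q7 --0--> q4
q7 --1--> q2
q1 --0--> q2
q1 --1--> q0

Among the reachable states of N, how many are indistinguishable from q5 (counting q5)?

States {q6,q7} cannot be reached from the start state, so discard them.
Start with accepting vs non-accepting: {q0,q1,q4,q5} | {q2,q3,q8,q9}.
Split {q0,q1,q4,q5} by δ(·,0) → {q0,q4,q5} and {q1}.
Split {q0,q4,q5} by δ(·,1) → {q0,q5} and {q4}.
Refine {q2,q3,q8,q9} on symbol 0: members go to different blocks, giving {q3,q8,q9} and {q2}.
The partition is now stable with 5 blocks: {q0,q5} | {q3,q8,q9} | {q1} | {q4} | {q2}.
The equivalence class containing q5 is {q0,q5}, of size 2.

2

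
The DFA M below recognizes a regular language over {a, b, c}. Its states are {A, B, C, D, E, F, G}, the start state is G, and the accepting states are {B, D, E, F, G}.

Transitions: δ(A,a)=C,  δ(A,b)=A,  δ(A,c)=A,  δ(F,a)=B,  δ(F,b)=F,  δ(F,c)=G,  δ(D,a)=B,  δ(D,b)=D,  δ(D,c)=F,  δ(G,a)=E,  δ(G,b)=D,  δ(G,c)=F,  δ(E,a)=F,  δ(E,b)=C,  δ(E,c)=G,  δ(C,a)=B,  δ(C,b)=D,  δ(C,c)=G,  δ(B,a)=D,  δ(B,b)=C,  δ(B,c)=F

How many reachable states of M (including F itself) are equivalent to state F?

3

States {A} cannot be reached from the start state, so discard them.
Initial partition by acceptance: {B,D,E,F,G} | {C}.
On input b, block {B,D,E,F,G} splits into {D,F,G} and {B,E}.
The partition is now stable with 3 blocks: {D,F,G} | {C} | {B,E}.
The equivalence class containing F is {D,F,G}, of size 3.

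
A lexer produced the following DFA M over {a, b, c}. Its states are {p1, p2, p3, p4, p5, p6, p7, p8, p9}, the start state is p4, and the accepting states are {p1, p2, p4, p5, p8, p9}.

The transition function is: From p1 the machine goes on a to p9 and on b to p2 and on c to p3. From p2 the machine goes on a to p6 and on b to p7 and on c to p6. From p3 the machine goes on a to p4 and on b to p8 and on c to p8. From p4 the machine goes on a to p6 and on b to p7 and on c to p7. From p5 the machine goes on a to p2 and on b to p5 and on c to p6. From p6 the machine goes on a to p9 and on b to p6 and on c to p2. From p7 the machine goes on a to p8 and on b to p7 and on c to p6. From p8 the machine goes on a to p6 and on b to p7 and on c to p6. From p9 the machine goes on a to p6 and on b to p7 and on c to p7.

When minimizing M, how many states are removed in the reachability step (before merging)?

3

Starting at p4 and following transitions, the reachable set is {p2, p4, p6, p7, p8, p9}. That leaves p1, p3, p5 unreachable — 3 in total.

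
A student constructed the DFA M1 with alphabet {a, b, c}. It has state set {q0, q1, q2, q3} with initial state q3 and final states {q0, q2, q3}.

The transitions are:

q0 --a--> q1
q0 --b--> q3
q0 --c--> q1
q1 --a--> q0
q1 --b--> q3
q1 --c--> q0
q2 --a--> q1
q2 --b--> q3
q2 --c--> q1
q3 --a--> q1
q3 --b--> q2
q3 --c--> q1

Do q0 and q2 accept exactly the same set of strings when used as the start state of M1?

Yes

Every state is reachable, so we keep all 4.
Initial partition by acceptance: {q0,q2,q3} | {q1}.
No further refinement is possible. Final partition (2 blocks): {q0,q2,q3} | {q1}.
q0 and q2 lie in the same block of the stable partition, so they are equivalent — no string distinguishes them.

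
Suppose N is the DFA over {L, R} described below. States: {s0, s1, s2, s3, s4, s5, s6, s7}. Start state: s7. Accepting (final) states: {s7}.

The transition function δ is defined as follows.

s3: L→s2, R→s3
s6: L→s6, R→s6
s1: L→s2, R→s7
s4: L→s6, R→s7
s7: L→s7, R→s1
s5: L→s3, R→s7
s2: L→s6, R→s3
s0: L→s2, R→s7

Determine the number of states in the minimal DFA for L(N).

3

States {s0,s4,s5} cannot be reached from the start state, so discard them.
P0 = {s7} | {s1,s2,s3,s6}.
Refine {s1,s2,s3,s6} on symbol R: members go to different blocks, giving {s2,s3,s6} and {s1}.
Stable partition: {s7} | {s2,s3,s6} | {s1} — 3 equivalence classes.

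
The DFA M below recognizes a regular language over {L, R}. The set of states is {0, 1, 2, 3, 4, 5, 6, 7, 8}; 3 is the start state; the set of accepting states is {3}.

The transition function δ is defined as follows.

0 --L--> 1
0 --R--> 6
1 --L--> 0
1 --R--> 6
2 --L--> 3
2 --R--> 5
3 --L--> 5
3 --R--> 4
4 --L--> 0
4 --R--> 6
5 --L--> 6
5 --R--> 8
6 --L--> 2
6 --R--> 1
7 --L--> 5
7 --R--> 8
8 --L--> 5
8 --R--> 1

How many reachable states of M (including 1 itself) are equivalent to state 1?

3

Reachable states from the start: {0,1,2,3,4,5,6,8}. Unreachable: {7} — drop them.
P0 = {3} | {0,1,2,4,5,6,8}.
Refine {0,1,2,4,5,6,8} on symbol L: members go to different blocks, giving {0,1,4,5,6,8} and {2}.
Refine {0,1,4,5,6,8} on symbol L: members go to different blocks, giving {0,1,4,5,8} and {6}.
On input L, block {0,1,4,5,8} splits into {0,1,4,8} and {5}.
Split {0,1,4,8} by δ(·,L) → {0,1,4} and {8}.
The partition is now stable with 6 blocks: {3} | {0,1,4} | {2} | {6} | {5} | {8}.
The equivalence class containing 1 is {0,1,4}, of size 3.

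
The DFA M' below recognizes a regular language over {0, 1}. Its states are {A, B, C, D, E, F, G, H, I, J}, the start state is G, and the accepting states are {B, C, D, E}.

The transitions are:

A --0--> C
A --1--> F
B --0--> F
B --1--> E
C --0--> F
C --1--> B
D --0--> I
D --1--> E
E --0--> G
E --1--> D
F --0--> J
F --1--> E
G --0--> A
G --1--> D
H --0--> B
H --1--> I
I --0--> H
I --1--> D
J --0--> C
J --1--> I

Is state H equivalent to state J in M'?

Yes

Every state is reachable, so we keep all 10.
Start with accepting vs non-accepting: {B,C,D,E} | {A,F,G,H,I,J}.
On input 0, block {A,F,G,H,I,J} splits into {A,H,J} and {F,G,I}.
The partition is now stable with 3 blocks: {B,C,D,E} | {A,H,J} | {F,G,I}.
H and J lie in the same block of the stable partition, so they are equivalent — no string distinguishes them.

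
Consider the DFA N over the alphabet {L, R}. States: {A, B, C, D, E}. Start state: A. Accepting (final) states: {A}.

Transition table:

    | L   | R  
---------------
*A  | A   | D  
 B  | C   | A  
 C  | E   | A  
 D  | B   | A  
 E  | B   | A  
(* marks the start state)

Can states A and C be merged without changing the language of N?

No

All states are reachable from the start state.
Start with accepting vs non-accepting: {A} | {B,C,D,E}.
Stable partition: {A} | {B,C,D,E} — 2 equivalence classes.
A and C end up in different blocks, so they are distinguishable. For instance, the string 'ε' is accepted from only A.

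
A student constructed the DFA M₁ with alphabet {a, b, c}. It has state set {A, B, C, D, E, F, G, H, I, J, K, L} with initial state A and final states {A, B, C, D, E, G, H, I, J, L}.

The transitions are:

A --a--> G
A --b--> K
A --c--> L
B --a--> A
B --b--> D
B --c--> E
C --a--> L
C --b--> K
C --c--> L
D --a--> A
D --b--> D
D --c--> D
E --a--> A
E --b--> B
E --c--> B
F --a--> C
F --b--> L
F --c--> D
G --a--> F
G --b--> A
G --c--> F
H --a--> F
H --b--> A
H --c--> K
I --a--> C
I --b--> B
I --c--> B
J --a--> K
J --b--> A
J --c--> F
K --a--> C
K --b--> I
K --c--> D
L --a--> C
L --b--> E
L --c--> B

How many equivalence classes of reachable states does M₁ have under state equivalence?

6

First remove the unreachable states {H,J}; 10 states remain.
Start with accepting vs non-accepting: {A,B,C,D,E,G,I,L} | {F,K}.
On input a, block {A,B,C,D,E,G,I,L} splits into {A,B,C,D,E,I,L} and {G}.
On input a, block {A,B,C,D,E,I,L} splits into {B,C,D,E,I,L} and {A}.
Refine {B,C,D,E,I,L} on symbol a: members go to different blocks, giving {B,D,E} and {C,I,L}.
Refine {C,I,L} on symbol b: members go to different blocks, giving {I,L} and {C}.
The partition is now stable with 6 blocks: {B,D,E} | {F,K} | {G} | {A} | {I,L} | {C}.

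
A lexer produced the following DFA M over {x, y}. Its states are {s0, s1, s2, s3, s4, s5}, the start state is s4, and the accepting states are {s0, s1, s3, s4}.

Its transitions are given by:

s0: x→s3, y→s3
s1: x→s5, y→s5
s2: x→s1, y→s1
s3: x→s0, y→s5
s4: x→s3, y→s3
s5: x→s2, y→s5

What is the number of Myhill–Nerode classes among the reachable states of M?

All states are reachable from the start state.
Start with accepting vs non-accepting: {s0,s1,s3,s4} | {s2,s5}.
Split {s0,s1,s3,s4} by δ(·,x) → {s0,s3,s4} and {s1}.
Split {s0,s3,s4} by δ(·,y) → {s0,s4} and {s3}.
Refine {s2,s5} on symbol x: members go to different blocks, giving {s2} and {s5}.
No further refinement is possible. Final partition (5 blocks): {s0,s4} | {s2} | {s1} | {s3} | {s5}.

5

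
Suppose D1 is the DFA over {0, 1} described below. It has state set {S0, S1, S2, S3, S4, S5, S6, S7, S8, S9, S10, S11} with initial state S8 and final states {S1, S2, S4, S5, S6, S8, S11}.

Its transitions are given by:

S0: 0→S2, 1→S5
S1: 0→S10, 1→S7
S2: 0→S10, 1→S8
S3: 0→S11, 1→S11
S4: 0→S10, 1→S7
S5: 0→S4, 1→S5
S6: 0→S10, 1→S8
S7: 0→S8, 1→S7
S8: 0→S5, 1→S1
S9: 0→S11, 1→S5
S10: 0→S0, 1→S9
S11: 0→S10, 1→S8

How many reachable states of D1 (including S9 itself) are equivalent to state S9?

First remove the unreachable states {S3,S6}; 10 states remain.
Initial partition by acceptance: {S1,S2,S4,S5,S8,S11} | {S0,S7,S9,S10}.
Refine {S1,S2,S4,S5,S8,S11} on symbol 0: members go to different blocks, giving {S1,S2,S4,S11} and {S5,S8}.
Split {S1,S2,S4,S11} by δ(·,1) → {S1,S4} and {S2,S11}.
On input 0, block {S0,S7,S9,S10} splits into {S0,S9} and {S7} and {S10}.
Split {S5,S8} by δ(·,0) → {S5} and {S8}.
No further refinement is possible. Final partition (7 blocks): {S1,S4} | {S0,S9} | {S5} | {S2,S11} | {S7} | {S10} | {S8}.
The equivalence class containing S9 is {S0,S9}, of size 2.

2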